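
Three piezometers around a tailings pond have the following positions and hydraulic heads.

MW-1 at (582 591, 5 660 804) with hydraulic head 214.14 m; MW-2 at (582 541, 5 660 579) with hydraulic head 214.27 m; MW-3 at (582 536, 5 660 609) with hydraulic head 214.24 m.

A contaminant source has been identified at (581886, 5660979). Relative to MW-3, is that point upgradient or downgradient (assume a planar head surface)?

Taking MW-1 as reference: MW-2−MW-1 = (-50, -225, +0.13); MW-3−MW-1 = (-55, -195, +0.10).
Determinant of the coordinate differences = (-50)·(-195) − (-55)·(-225) = -2625.
∂h/∂x = [(+0.13)·(-195) − (+0.10)·(-225)] / -2625 = +0.001086
∂h/∂y = [(-50)·(+0.10) − (-55)·(+0.13)] / -2625 = -0.0008190
Head at (581886, 5660979) = 214.14 + (+0.001086)·(-705) + (-0.0008190)·(175) = 213.23 m.
That is lower than the 214.24 m at MW-3, so the point is downgradient.

downgradient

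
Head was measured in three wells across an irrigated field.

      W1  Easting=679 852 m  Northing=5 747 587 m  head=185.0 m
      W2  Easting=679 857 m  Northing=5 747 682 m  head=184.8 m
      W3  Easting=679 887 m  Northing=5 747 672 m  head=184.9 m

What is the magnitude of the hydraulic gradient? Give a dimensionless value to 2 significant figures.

Taking W1 as reference: W2−W1 = (5, 95, -0.2); W3−W1 = (35, 85, -0.1).
Determinant of the coordinate differences = 5·85 − 35·95 = -2900.
∂h/∂x = [(-0.2)·85 − (-0.1)·95] / -2900 = +0.002586
∂h/∂y = [5·(-0.1) − 35·(-0.2)] / -2900 = -0.002241
|∇h| = √(0.002586² + -0.002241²) = 0.003422

0.0034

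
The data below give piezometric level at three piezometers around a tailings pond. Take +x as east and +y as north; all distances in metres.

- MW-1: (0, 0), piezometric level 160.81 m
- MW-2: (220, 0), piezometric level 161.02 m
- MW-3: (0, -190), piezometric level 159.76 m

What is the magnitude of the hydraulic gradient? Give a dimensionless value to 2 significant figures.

∂h/∂x = (161.02 − 160.81) / (220 − 0) = +0.0009545
∂h/∂y = (159.76 − 160.81) / (-190 − 0) = +0.005526
|∇h| = √(0.0009545² + 0.005526²) = 0.005608

0.0056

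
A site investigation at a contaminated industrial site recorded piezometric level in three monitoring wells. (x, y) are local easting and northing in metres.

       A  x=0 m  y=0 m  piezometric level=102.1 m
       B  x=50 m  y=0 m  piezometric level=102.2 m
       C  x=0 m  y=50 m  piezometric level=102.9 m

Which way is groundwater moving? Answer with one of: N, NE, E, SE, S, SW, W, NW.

∂h/∂x = (102.2 − 102.1) / (50 − 0) = +0.002000
∂h/∂y = (102.9 − 102.1) / (50 − 0) = +0.01600
Flow = −∇h = (-0.002000 east, -0.01600 north), which points south.

S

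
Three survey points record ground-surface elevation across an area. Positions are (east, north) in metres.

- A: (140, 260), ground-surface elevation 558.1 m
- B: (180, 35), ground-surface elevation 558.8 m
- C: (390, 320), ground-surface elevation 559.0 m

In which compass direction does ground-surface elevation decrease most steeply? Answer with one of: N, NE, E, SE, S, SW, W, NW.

Differences from A: to B (Δx, Δy, Δh) = (40, -225, +0.7); to C = (250, 60, +0.9).
Determinant of the coordinate differences = 40·60 − 250·(-225) = 58650.
∂z/∂x = [(+0.7)·60 − (+0.9)·(-225)] / 58650 = +0.004169
∂z/∂y = [40·(+0.9) − 250·(+0.7)] / 58650 = -0.002370
Steepest decrease is along −∇f = (-0.004169 E, +0.002370 N) → northwest.

NW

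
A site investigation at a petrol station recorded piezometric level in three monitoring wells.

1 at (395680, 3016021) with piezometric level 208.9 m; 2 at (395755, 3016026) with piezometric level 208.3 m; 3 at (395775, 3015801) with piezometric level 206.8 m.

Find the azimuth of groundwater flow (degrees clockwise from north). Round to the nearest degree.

Differences from 1: to 2 (Δx, Δy, Δh) = (75, 5, -0.6); to 3 = (95, -220, -2.1).
Determinant of the coordinate differences = 75·(-220) − 95·5 = -16975.
∂h/∂x = [(-0.6)·(-220) − (-2.1)·5] / -16975 = -0.008395
∂h/∂y = [75·(-2.1) − 95·(-0.6)] / -16975 = +0.005920
Flow direction (−∇h) has components (+0.008395 E, -0.005920 N).
Azimuth = atan2(E, N) = atan2(+0.008395, -0.005920) = 125.2° ≈ 125°.

125°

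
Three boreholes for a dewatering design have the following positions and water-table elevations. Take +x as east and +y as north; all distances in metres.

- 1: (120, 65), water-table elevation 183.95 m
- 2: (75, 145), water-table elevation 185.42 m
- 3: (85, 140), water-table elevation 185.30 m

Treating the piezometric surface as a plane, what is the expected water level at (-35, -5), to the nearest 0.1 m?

183.4 m

With h = a·x + b·y + c and 1 as origin, the differences give:
  (-45)·a + 80·b = +1.47
  (-35)·a + 75·b = +1.35
Eliminate b (×75 and ×80, subtract): -575·a = 2.250 → a = ∂h/∂x = -0.003913
Back-substitute: b = ∂h/∂y = +0.01617.
h(-35, -5) = 183.95 + (-0.003913)·(-155) + (+0.01617)·(-70) = 183.95 +0.607 -1.132 = 183.424 m.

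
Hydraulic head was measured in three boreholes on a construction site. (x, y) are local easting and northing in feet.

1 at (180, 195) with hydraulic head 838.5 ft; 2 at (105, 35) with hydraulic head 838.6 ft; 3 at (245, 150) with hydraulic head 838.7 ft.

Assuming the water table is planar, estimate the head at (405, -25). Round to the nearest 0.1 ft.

With h = a·x + b·y + c and 1 as origin, the differences give:
  (-75)·a + (-160)·b = +0.1
  65·a + (-45)·b = +0.2
Eliminate b (×(-45) and ×(-160), subtract): 13775·a = 27.50 → a = ∂h/∂x = +0.001996
Back-substitute: b = ∂h/∂y = -0.001561.
h(405, -25) = 838.5 + (+0.001996)·(225) + (-0.001561)·(-220) = 838.5 +0.449 +0.343 = 839.293 ft.

839.3 ft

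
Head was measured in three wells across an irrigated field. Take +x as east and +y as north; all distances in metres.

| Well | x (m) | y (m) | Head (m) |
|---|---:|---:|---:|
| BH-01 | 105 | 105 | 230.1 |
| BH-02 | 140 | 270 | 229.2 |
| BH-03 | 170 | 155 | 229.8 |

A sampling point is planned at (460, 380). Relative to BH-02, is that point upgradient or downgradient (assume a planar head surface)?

With h = a·x + b·y + c and BH-01 as origin, the differences give:
  35·a + 165·b = -0.9
  65·a + 50·b = -0.3
Eliminate b (×50 and ×165, subtract): -8975·a = 4.50 → a = ∂h/∂x = -0.0005014
Back-substitute: b = ∂h/∂y = -0.005348.
Head at (460, 380) = 230.1 + (-0.0005014)·(355) + (-0.005348)·(275) = 228.45 m.
That is lower than the 229.2 m at BH-02, so the point is downgradient.

downgradient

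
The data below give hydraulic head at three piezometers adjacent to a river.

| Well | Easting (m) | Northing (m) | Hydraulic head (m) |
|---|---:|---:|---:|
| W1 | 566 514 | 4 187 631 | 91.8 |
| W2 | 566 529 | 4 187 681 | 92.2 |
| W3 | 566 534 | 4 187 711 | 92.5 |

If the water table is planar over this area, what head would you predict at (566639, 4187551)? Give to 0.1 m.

88.9 m

Differences from W1: to W2 (Δx, Δy, Δh) = (15, 50, +0.4); to W3 = (20, 80, +0.7).
Solve a·Δx + b·Δy = Δh: det = 15·80 − 20·50 = 200.
∂h/∂x = [(+0.4)·80 − (+0.7)·50] / 200 = -0.01500
∂h/∂y = [15·(+0.7) − 20·(+0.4)] / 200 = +0.01250
h(566639, 4187551) = 91.8 + (-0.01500)·(125) + (+0.01250)·(-80) = 91.8 -1.875 -1.000 = 88.925 m.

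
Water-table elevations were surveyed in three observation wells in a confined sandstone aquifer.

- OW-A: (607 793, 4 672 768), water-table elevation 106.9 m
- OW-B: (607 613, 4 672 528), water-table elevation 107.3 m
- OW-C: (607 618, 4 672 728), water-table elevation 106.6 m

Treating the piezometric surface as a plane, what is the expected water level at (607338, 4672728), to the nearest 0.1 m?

Taking OW-A as reference: OW-B−OW-A = (-180, -240, +0.4); OW-C−OW-A = (-175, -40, -0.3).
Solve a·Δx + b·Δy = Δh: det = (-180)·(-40) − (-175)·(-240) = -34800.
∂h/∂x = [(+0.4)·(-40) − (-0.3)·(-240)] / -34800 = +0.002529
∂h/∂y = [(-180)·(-0.3) − (-175)·(+0.4)] / -34800 = -0.003563
h(607338, 4672728) = 106.9 + (+0.002529)·(-455) + (-0.003563)·(-40) = 106.9 -1.151 +0.143 = 105.892 m.

105.9 m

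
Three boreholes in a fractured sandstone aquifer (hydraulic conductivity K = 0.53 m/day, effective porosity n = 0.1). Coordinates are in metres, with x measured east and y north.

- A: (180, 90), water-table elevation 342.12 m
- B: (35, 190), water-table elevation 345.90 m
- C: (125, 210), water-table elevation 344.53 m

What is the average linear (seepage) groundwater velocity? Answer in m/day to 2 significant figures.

With h = a·x + b·y + c and A as origin, the differences give:
  (-145)·a + 100·b = +3.78
  (-55)·a + 120·b = +2.41
Eliminate b (×120 and ×100, subtract): -11900·a = 212.600 → a = ∂h/∂x = -0.01787
Back-substitute: b = ∂h/∂y = +0.01189.
|∇h| = √(-0.01787² + 0.01189²) = 0.02146
Seepage velocity v = K·i/n = 0.53 × 0.02146 / 0.1 = 0.1137 m/day.

0.11 m/day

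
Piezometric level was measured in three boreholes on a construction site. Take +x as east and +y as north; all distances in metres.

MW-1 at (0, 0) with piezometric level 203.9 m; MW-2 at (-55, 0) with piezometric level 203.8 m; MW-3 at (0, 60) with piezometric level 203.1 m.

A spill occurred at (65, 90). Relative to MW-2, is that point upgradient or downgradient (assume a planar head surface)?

∂h/∂x = (203.8 − 203.9) / (-55 − 0) = +0.001818
∂h/∂y = (203.1 − 203.9) / (60 − 0) = -0.01333
Head at (65, 90) = 203.9 + (+0.001818)·(65) + (-0.01333)·(90) = 202.82 m.
That is lower than the 203.8 m at MW-2, so the point is downgradient.

downgradient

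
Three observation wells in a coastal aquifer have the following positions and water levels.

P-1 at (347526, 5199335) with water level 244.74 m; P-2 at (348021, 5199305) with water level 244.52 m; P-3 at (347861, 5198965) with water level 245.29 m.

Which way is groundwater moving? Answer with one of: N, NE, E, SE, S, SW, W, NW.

Taking P-1 as reference: P-2−P-1 = (495, -30, -0.22); P-3−P-1 = (335, -370, +0.55).
Solve a·Δx + b·Δy = Δh: det = 495·(-370) − 335·(-30) = -173100.
∂h/∂x = [(-0.22)·(-370) − (+0.55)·(-30)] / -173100 = -0.0005656
∂h/∂y = [495·(+0.55) − 335·(-0.22)] / -173100 = -0.001999
Flow = −∇h = (+0.0005656 east, +0.001999 north), which points north.

N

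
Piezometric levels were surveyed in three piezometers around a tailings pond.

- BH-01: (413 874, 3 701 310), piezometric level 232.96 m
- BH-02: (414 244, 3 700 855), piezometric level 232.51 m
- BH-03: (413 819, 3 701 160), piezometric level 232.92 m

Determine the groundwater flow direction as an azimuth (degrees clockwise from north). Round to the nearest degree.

Taking BH-01 as reference: BH-02−BH-01 = (370, -455, -0.45); BH-03−BH-01 = (-55, -150, -0.04).
Determinant of the coordinate differences = 370·(-150) − (-55)·(-455) = -80525.
∂h/∂x = [(-0.45)·(-150) − (-0.04)·(-455)] / -80525 = -0.0006122
∂h/∂y = [370·(-0.04) − (-55)·(-0.45)] / -80525 = +0.0004912
Flow direction (−∇h) has components (+0.0006122 E, -0.0004912 N).
Azimuth = atan2(E, N) = atan2(+0.0006122, -0.0004912) = 128.7° ≈ 129°.

129°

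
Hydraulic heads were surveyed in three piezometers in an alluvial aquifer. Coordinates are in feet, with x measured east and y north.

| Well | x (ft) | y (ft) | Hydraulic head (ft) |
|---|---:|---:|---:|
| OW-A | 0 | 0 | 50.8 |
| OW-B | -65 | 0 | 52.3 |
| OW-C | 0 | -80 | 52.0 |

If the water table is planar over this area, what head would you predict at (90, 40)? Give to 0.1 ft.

∂h/∂x = (52.3 − 50.8) / (-65 − 0) = -0.02308
∂h/∂y = (52.0 − 50.8) / (-80 − 0) = -0.01500
h(90, 40) = 50.8 + (-0.02308)·(90) + (-0.01500)·(40) = 50.8 -2.077 -0.600 = 48.123 ft.

48.1 ft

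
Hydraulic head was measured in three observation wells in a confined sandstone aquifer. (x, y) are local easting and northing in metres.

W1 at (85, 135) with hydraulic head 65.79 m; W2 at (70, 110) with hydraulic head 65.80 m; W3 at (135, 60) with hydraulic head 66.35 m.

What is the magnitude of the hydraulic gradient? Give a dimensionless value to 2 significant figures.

0.0067

Taking W1 as reference: W2−W1 = (-15, -25, +0.01); W3−W1 = (50, -75, +0.56).
Solve a·Δx + b·Δy = Δh: det = (-15)·(-75) − 50·(-25) = 2375.
∂h/∂x = [(+0.01)·(-75) − (+0.56)·(-25)] / 2375 = +0.005579
∂h/∂y = [(-15)·(+0.56) − 50·(+0.01)] / 2375 = -0.003747
|∇h| = √(0.005579² + -0.003747²) = 0.006721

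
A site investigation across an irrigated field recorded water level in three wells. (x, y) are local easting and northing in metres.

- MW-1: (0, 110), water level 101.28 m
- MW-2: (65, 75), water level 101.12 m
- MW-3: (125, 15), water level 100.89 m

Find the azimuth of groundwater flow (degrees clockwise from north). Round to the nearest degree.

164°

Taking MW-1 as reference: MW-2−MW-1 = (65, -35, -0.16); MW-3−MW-1 = (125, -95, -0.39).
Solve a·Δx + b·Δy = Δh: det = 65·(-95) − 125·(-35) = -1800.
∂h/∂x = [(-0.16)·(-95) − (-0.39)·(-35)] / -1800 = -0.0008611
∂h/∂y = [65·(-0.39) − 125·(-0.16)] / -1800 = +0.002972
Flow direction (−∇h) has components (+0.0008611 E, -0.002972 N).
Azimuth = atan2(E, N) = atan2(+0.0008611, -0.002972) = 163.8° ≈ 164°.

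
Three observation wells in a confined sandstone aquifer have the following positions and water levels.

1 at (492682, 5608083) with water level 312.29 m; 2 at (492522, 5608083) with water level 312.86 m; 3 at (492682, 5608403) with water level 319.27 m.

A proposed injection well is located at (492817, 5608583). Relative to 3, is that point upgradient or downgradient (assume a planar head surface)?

∂h/∂x = (312.86 − 312.29) / (492522 − 492682) = -0.003562
∂h/∂y = (319.27 − 312.29) / (5608403 − 5608083) = +0.02181
Head at (492817, 5608583) = 312.29 + (-0.003562)·(135) + (+0.02181)·(500) = 322.72 m.
That is higher than the 319.27 m at 3, so the point is upgradient.

upgradient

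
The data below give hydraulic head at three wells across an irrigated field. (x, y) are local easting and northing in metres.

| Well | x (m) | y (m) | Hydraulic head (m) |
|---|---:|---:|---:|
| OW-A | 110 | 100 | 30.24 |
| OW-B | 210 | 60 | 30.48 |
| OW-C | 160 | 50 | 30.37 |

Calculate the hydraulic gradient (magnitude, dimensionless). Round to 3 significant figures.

0.00229

With h = a·x + b·y + c and OW-A as origin, the differences give:
  100·a + (-40)·b = +0.24
  50·a + (-50)·b = +0.13
Eliminate b (×(-50) and ×(-40), subtract): -3000·a = -6.800 → a = ∂h/∂x = +0.002267
Back-substitute: b = ∂h/∂y = -0.0003333.
|∇h| = √(0.002267² + -0.0003333²) = 0.002291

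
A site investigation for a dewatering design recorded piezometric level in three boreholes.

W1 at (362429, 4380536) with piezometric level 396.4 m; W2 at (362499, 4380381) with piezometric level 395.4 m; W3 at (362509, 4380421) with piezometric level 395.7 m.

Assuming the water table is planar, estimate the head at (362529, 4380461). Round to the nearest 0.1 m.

396.0 m

Three-point gradient (reference W1): Δ to W2 = (70, -155, -1.0), Δ to W3 = (80, -115, -0.7).
∂h/∂x = +0.001494, ∂h/∂y = +0.007126 (det = 4350).
h(362529, 4380461) = 396.4 + (+0.001494)·(100) + (+0.007126)·(-75) = 396.4 +0.149 -0.534 = 396.015 m.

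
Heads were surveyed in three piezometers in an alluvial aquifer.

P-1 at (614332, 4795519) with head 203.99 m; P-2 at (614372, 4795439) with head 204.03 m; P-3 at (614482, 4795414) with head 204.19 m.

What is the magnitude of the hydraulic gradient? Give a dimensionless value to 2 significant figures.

Three-point gradient (reference P-1): Δ to P-2 = (40, -80, +0.04), Δ to P-3 = (150, -105, +0.20).
∂h/∂x = +0.001513, ∂h/∂y = +0.0002564 (det = 7800).
|∇h| = √(0.001513² + 0.0002564²) = 0.001535

0.0015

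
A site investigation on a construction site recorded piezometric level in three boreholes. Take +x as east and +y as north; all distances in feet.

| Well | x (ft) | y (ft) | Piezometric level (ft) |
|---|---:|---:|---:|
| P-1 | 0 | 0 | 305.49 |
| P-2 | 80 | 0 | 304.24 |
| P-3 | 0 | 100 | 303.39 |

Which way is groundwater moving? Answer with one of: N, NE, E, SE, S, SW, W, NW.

∂h/∂x = (304.24 − 305.49) / (80 − 0) = -0.01562
∂h/∂y = (303.39 − 305.49) / (100 − 0) = -0.02100
Flow = −∇h = (+0.01562 east, +0.02100 north), which points northeast.

NE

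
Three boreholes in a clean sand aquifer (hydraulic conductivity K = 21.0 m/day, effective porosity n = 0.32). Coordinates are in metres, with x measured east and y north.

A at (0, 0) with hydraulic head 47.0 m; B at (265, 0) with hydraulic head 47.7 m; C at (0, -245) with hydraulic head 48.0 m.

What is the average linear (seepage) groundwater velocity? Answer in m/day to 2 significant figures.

0.32 m/day

∂h/∂x = (47.7 − 47.0) / (265 − 0) = +0.002642
∂h/∂y = (48.0 − 47.0) / (-245 − 0) = -0.004082
|∇h| = √(0.002642² + -0.004082²) = 0.004862
Seepage velocity v = K·i/n = 21.0 × 0.004862 / 0.32 = 0.3191 m/day.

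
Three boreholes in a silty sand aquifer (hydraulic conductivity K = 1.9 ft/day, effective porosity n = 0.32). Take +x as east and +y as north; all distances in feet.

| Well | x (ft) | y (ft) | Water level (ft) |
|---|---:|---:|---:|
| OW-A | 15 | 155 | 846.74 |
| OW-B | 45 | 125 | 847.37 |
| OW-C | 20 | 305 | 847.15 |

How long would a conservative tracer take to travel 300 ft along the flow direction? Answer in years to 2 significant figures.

With h = a·x + b·y + c and OW-A as origin, the differences give:
  30·a + (-30)·b = +0.63
  5·a + 150·b = +0.41
Eliminate b (×150 and ×(-30), subtract): 4650·a = 106.800 → a = ∂h/∂x = +0.02297
Back-substitute: b = ∂h/∂y = +0.001968.
|∇h| = √(0.02297² + 0.001968²) = 0.02305
Seepage velocity v = K·i/n = 1.9 × 0.02305 / 0.32 = 0.1369 ft/day.
t = 300 / 0.1369 = 2191 days = 6 years.

6.0 years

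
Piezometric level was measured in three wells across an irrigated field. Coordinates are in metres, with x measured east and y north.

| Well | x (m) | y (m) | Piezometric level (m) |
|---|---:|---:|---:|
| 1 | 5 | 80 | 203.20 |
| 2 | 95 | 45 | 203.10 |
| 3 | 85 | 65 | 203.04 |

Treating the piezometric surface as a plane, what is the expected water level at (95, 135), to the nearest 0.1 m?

Taking 1 as reference: 2−1 = (90, -35, -0.10); 3−1 = (80, -15, -0.16).
Determinant of the coordinate differences = 90·(-15) − 80·(-35) = 1450.
∂h/∂x = [(-0.10)·(-15) − (-0.16)·(-35)] / 1450 = -0.002828
∂h/∂y = [90·(-0.16) − 80·(-0.10)] / 1450 = -0.004414
h(95, 135) = 203.20 + (-0.002828)·(90) + (-0.004414)·(55) = 203.20 -0.254 -0.243 = 202.703 m.

202.7 m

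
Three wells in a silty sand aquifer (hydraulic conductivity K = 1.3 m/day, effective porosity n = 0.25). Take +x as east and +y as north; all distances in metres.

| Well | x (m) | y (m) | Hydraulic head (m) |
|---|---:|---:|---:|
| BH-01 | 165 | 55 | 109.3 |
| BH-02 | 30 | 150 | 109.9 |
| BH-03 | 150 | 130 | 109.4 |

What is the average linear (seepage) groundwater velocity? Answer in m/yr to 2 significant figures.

With h = a·x + b·y + c and BH-01 as origin, the differences give:
  (-135)·a + 95·b = +0.6
  (-15)·a + 75·b = +0.1
Eliminate b (×75 and ×95, subtract): -8700·a = 35.50 → a = ∂h/∂x = -0.004080
Back-substitute: b = ∂h/∂y = +0.0005172.
|∇h| = √(-0.004080² + 0.0005172²) = 0.004113
Seepage velocity v = K·i/n = 1.3 × 0.004113 / 0.25 = 0.02139 m/day = 7.813 m/yr.

7.8 m/yr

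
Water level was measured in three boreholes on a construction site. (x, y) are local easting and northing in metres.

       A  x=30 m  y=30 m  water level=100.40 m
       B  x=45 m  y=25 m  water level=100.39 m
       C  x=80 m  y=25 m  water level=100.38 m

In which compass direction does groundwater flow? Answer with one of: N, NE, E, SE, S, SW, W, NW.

S

With h = a·x + b·y + c and A as origin, the differences give:
  15·a + (-5)·b = -0.01
  50·a + (-5)·b = -0.02
Eliminate b (×(-5) and ×(-5), subtract): 175·a = -0.050 → a = ∂h/∂x = -0.0002857
Back-substitute: b = ∂h/∂y = +0.001143.
Flow = −∇h = (+0.0002857 east, -0.001143 north), which points south.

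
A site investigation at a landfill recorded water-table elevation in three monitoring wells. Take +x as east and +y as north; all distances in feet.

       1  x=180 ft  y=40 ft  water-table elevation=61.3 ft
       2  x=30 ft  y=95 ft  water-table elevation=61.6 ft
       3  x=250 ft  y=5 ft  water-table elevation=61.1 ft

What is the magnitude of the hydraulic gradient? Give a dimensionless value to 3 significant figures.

0.00644

Taking 1 as reference: 2−1 = (-150, 55, +0.3); 3−1 = (70, -35, -0.2).
Determinant of the coordinate differences = (-150)·(-35) − 70·55 = 1400.
∂h/∂x = [(+0.3)·(-35) − (-0.2)·55] / 1400 = +0.0003571
∂h/∂y = [(-150)·(-0.2) − 70·(+0.3)] / 1400 = +0.006429
|∇h| = √(0.0003571² + 0.006429²) = 0.006439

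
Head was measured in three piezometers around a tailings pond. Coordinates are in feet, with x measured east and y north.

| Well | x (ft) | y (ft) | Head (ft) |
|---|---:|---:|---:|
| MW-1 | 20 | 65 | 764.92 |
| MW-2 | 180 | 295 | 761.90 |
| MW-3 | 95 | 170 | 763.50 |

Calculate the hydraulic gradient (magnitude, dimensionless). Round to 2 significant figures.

0.021

Three-point gradient (reference MW-1): Δ to MW-2 = (160, 230, -3.02), Δ to MW-3 = (75, 105, -1.42).
∂h/∂x = -0.02111, ∂h/∂y = +0.001556 (det = -450).
|∇h| = √(-0.02111² + 0.001556²) = 0.02117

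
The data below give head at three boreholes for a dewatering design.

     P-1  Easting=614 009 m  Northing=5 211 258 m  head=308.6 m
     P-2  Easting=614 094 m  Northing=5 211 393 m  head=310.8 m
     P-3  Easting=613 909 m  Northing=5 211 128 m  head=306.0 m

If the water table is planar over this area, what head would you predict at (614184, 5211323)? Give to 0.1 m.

With h = a·x + b·y + c and P-1 as origin, the differences give:
  85·a + 135·b = +2.2
  (-100)·a + (-130)·b = -2.6
Eliminate b (×(-130) and ×135, subtract): 2450·a = 65.00 → a = ∂h/∂x = +0.02653
Back-substitute: b = ∂h/∂y = -0.0004082.
h(614184, 5211323) = 308.6 + (+0.02653)·(175) + (-0.0004082)·(65) = 308.6 +4.643 -0.027 = 313.216 m.

313.2 m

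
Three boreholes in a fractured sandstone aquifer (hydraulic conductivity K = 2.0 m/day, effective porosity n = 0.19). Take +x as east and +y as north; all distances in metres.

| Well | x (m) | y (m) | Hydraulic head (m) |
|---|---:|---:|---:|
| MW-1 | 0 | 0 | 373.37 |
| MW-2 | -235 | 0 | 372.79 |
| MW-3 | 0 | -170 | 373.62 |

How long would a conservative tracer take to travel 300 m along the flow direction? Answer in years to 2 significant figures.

∂h/∂x = (372.79 − 373.37) / (-235 − 0) = +0.002468
∂h/∂y = (373.62 − 373.37) / (-170 − 0) = -0.001471
|∇h| = √(0.002468² + -0.001471²) = 0.002873
Seepage velocity v = K·i/n = 2.0 × 0.002873 / 0.19 = 0.03024 m/day.
t = 300 / 0.03024 = 9921 days = 27.2 years.

27 years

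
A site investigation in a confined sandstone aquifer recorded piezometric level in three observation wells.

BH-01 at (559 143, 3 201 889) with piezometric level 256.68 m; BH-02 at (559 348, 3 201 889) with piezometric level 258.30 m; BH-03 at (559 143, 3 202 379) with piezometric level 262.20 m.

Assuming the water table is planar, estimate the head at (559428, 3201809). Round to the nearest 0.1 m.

258.0 m

∂h/∂x = (258.30 − 256.68) / (559348 − 559143) = +0.007902
∂h/∂y = (262.20 − 256.68) / (3202379 − 3201889) = +0.01127
h(559428, 3201809) = 256.68 + (+0.007902)·(285) + (+0.01127)·(-80) = 256.68 +2.252 -0.901 = 258.031 m.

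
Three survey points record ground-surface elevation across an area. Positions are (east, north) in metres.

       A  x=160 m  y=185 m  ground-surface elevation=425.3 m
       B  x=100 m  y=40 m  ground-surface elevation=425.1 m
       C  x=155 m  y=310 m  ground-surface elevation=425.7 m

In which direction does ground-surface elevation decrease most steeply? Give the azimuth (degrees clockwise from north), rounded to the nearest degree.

127°

Three-point gradient (reference A): Δ to B = (-60, -145, -0.2), Δ to C = (-5, 125, +0.4).
∂z/∂x = -0.004012, ∂z/∂y = +0.003040 (det = -8225).
Steepest decrease is along −∇f: components (+0.004012 E, -0.003040 N).
Azimuth = atan2(+0.004012, -0.003040) = 127.1° ≈ 127°.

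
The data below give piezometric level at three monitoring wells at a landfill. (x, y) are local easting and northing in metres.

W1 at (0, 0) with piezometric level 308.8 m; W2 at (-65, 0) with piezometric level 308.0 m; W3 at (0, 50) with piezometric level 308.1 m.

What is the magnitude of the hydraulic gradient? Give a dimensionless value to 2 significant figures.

0.019

∂h/∂x = (308.0 − 308.8) / (-65 − 0) = +0.01231
∂h/∂y = (308.1 − 308.8) / (50 − 0) = -0.01400
|∇h| = √(0.01231² + -0.01400²) = 0.01864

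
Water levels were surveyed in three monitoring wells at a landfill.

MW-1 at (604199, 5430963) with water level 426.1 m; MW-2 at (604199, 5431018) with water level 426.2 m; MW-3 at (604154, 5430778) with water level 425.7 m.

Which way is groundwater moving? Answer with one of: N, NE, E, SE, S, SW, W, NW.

SW

Differences from MW-1: to MW-2 (Δx, Δy, Δh) = (0, 55, +0.1); to MW-3 = (-45, -185, -0.4).
Determinant of the coordinate differences = 0·(-185) − (-45)·55 = 2475.
∂h/∂x = [(+0.1)·(-185) − (-0.4)·55] / 2475 = +0.001414
∂h/∂y = [0·(-0.4) − (-45)·(+0.1)] / 2475 = +0.001818
Flow = −∇h = (-0.001414 east, -0.001818 north), which points southwest.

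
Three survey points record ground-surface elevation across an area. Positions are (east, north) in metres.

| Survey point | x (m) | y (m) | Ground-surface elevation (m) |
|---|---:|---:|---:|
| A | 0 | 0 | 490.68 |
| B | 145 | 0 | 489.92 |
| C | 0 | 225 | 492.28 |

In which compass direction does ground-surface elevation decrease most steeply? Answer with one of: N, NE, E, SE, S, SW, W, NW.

∂z/∂x = (489.92 − 490.68) / (145 − 0) = -0.005241
∂z/∂y = (492.28 − 490.68) / (225 − 0) = +0.007111
Steepest decrease is along −∇f = (+0.005241 E, -0.007111 N) → southeast.

SE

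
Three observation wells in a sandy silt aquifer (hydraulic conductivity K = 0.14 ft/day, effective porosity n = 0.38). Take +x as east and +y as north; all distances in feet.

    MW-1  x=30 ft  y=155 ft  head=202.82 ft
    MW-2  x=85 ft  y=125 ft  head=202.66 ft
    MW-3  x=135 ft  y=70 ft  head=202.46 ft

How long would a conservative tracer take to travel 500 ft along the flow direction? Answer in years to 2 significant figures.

Differences from MW-1: to MW-2 (Δx, Δy, Δh) = (55, -30, -0.16); to MW-3 = (105, -85, -0.36).
Determinant of the coordinate differences = 55·(-85) − 105·(-30) = -1525.
∂h/∂x = [(-0.16)·(-85) − (-0.36)·(-30)] / -1525 = -0.001836
∂h/∂y = [55·(-0.36) − 105·(-0.16)] / -1525 = +0.001967
|∇h| = √(-0.001836² + 0.001967²) = 0.002691
Seepage velocity v = K·i/n = 0.14 × 0.002691 / 0.38 = 0.0009914 ft/day.
t = 500 / 0.0009914 = 5.043e+05 days = 1.38e+03 years.

1400 years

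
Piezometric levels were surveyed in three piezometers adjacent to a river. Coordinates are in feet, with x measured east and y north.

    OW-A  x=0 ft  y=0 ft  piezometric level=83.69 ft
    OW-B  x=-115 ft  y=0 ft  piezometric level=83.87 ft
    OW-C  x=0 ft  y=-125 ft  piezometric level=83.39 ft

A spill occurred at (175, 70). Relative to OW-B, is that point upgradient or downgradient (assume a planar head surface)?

∂h/∂x = (83.87 − 83.69) / (-115 − 0) = -0.001565
∂h/∂y = (83.39 − 83.69) / (-125 − 0) = +0.002400
Head at (175, 70) = 83.69 + (-0.001565)·(175) + (+0.002400)·(70) = 83.58 ft.
That is lower than the 83.87 ft at OW-B, so the point is downgradient.

downgradient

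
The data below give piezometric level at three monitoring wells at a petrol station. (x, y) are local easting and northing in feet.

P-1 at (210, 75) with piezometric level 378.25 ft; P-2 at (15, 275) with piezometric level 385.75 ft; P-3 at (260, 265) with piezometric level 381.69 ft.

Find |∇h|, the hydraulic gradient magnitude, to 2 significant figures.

Taking P-1 as reference: P-2−P-1 = (-195, 200, +7.50); P-3−P-1 = (50, 190, +3.44).
Determinant of the coordinate differences = (-195)·190 − 50·200 = -47050.
∂h/∂x = [(+7.50)·190 − (+3.44)·200] / -47050 = -0.01566
∂h/∂y = [(-195)·(+3.44) − 50·(+7.50)] / -47050 = +0.02223
|∇h| = √(-0.01566² + 0.02223²) = 0.02719

0.027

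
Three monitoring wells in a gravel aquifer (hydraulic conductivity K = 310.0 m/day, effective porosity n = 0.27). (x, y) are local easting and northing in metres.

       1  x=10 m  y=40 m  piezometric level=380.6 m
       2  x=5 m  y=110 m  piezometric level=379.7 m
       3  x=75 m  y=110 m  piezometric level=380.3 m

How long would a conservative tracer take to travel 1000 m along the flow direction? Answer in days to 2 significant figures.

Three-point gradient (reference 1): Δ to 2 = (-5, 70, -0.9), Δ to 3 = (65, 70, -0.3).
∂h/∂x = +0.008571, ∂h/∂y = -0.01224 (det = -4900).
|∇h| = √(0.008571² + -0.01224²) = 0.01494
Seepage velocity v = K·i/n = 310.0 × 0.01494 / 0.27 = 17.15 m/day.
t = 1000 / 17.15 = 58.31 days.

58 days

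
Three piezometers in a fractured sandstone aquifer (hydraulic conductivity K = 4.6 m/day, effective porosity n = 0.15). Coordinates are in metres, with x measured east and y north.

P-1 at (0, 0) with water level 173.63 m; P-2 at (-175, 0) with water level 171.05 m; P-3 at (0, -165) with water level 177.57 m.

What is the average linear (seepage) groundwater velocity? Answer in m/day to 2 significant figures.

∂h/∂x = (171.05 − 173.63) / (-175 − 0) = +0.01474
∂h/∂y = (177.57 − 173.63) / (-165 − 0) = -0.02388
|∇h| = √(0.01474² + -0.02388²) = 0.02806
Seepage velocity v = K·i/n = 4.6 × 0.02806 / 0.15 = 0.8605 m/day.

0.86 m/day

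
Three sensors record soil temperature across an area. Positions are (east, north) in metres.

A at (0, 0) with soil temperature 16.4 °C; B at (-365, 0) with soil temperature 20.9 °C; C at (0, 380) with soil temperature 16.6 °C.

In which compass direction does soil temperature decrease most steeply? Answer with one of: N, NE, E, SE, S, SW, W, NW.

E

∂T/∂x = (20.9 − 16.4) / (-365 − 0) = -0.01233
∂T/∂y = (16.6 − 16.4) / (380 − 0) = +0.0005263
Steepest decrease is along −∇f = (+0.01233 E, -0.0005263 N) → east.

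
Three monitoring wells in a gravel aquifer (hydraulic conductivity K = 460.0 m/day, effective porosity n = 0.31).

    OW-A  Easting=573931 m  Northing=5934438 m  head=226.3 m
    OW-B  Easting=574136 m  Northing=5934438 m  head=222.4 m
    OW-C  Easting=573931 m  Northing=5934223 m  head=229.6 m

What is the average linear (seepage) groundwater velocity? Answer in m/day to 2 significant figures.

∂h/∂x = (222.4 − 226.3) / (574136 − 573931) = -0.01902
∂h/∂y = (229.6 − 226.3) / (5934223 − 5934438) = -0.01535
|∇h| = √(-0.01902² + -0.01535²) = 0.02444
Seepage velocity v = K·i/n = 460.0 × 0.02444 / 0.31 = 36.27 m/day.

36 m/day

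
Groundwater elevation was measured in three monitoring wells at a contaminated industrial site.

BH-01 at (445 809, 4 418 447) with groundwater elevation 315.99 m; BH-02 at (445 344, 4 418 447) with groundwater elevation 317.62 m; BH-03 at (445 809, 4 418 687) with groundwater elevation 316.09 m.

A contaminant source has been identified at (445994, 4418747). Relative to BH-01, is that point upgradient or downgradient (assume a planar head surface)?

∂h/∂x = (317.62 − 315.99) / (445344 − 445809) = -0.003505
∂h/∂y = (316.09 − 315.99) / (4418687 − 4418447) = +0.0004167
Head at (445994, 4418747) = 315.99 + (-0.003505)·(185) + (+0.0004167)·(300) = 315.47 m.
That is lower than the 315.99 m at BH-01, so the point is downgradient.

downgradient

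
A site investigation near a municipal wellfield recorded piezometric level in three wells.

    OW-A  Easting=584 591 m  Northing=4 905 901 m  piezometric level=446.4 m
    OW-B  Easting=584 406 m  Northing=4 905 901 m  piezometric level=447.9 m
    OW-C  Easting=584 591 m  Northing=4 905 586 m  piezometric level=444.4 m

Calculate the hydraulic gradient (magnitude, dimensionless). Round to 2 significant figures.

∂h/∂x = (447.9 − 446.4) / (584406 − 584591) = -0.008108
∂h/∂y = (444.4 − 446.4) / (4905586 − 4905901) = +0.006349
|∇h| = √(-0.008108² + 0.006349²) = 0.0103

0.010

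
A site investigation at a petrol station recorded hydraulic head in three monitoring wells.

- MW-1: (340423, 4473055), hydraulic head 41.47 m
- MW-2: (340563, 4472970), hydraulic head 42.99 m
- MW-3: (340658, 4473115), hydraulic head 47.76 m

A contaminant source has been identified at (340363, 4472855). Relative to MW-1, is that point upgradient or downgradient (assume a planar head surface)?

With h = a·x + b·y + c and MW-1 as origin, the differences give:
  140·a + (-85)·b = +1.52
  235·a + 60·b = +6.29
Eliminate b (×60 and ×(-85), subtract): 28375·a = 625.850 → a = ∂h/∂x = +0.02206
Back-substitute: b = ∂h/∂y = +0.01845.
Head at (340363, 4472855) = 41.47 + (+0.02206)·(-60) + (+0.01845)·(-200) = 36.46 m.
That is lower than the 41.47 m at MW-1, so the point is downgradient.

downgradient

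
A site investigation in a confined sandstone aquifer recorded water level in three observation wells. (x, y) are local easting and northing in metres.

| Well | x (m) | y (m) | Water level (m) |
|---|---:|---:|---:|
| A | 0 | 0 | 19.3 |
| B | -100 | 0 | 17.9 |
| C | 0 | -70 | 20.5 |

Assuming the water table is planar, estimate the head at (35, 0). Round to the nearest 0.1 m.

19.8 m

∂h/∂x = (17.9 − 19.3) / (-100 − 0) = +0.01400
∂h/∂y = (20.5 − 19.3) / (-70 − 0) = -0.01714
h(35, 0) = 19.3 + (+0.01400)·(35) + (-0.01714)·(0) = 19.3 +0.490 -0.000 = 19.790 m.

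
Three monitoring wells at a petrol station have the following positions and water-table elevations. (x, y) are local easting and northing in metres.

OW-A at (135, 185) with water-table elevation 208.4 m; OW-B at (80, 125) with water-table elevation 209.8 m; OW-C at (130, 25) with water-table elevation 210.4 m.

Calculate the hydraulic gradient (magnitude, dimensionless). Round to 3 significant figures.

0.0172

Taking OW-A as reference: OW-B−OW-A = (-55, -60, +1.4); OW-C−OW-A = (-5, -160, +2.0).
Determinant of the coordinate differences = (-55)·(-160) − (-5)·(-60) = 8500.
∂h/∂x = [(+1.4)·(-160) − (+2.0)·(-60)] / 8500 = -0.01224
∂h/∂y = [(-55)·(+2.0) − (-5)·(+1.4)] / 8500 = -0.01212
|∇h| = √(-0.01224² + -0.01212²) = 0.01723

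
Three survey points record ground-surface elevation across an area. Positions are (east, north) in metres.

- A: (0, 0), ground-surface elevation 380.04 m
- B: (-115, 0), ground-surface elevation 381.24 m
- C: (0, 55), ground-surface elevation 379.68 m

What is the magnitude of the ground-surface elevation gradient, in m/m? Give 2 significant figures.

0.012 m/m

∂z/∂x = (381.24 − 380.04) / (-115 − 0) = -0.01043
∂z/∂y = (379.68 − 380.04) / (55 − 0) = -0.006545
|∇f| = √(-0.01043² + -0.006545²) = 0.01231 m/m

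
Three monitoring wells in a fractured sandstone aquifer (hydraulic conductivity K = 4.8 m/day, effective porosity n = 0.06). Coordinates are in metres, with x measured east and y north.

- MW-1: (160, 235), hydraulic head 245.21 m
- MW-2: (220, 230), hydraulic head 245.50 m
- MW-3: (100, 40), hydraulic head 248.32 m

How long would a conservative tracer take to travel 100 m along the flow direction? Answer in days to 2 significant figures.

Three-point gradient (reference MW-1): Δ to MW-2 = (60, -5, +0.29), Δ to MW-3 = (-60, -195, +3.11).
∂h/∂x = +0.003417, ∂h/∂y = -0.01700 (det = -12000).
|∇h| = √(0.003417² + -0.01700²) = 0.01734
Seepage velocity v = K·i/n = 4.8 × 0.01734 / 0.06 = 1.387 m/day.
t = 100 / 1.387 = 72.1 days.

72 days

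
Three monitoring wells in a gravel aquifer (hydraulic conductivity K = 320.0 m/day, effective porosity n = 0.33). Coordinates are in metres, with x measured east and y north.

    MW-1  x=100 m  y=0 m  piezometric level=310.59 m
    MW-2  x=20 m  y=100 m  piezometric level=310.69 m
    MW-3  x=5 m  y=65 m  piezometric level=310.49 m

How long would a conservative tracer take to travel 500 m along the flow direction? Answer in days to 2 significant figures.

With h = a·x + b·y + c and MW-1 as origin, the differences give:
  (-80)·a + 100·b = +0.10
  (-95)·a + 65·b = -0.10
Eliminate b (×65 and ×100, subtract): 4300·a = 16.500 → a = ∂h/∂x = +0.003837
Back-substitute: b = ∂h/∂y = +0.004070.
|∇h| = √(0.003837² + 0.004070²) = 0.005594
Seepage velocity v = K·i/n = 320.0 × 0.005594 / 0.33 = 5.424 m/day.
t = 500 / 5.424 = 92.18 days.

92 days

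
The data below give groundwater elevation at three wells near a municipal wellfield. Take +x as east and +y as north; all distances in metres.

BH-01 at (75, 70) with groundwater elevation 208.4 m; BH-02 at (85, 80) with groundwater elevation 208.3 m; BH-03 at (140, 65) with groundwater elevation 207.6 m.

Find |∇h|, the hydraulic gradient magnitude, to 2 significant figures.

0.012

Three-point gradient (reference BH-01): Δ to BH-02 = (10, 10, -0.1), Δ to BH-03 = (65, -5, -0.8).
∂h/∂x = -0.01214, ∂h/∂y = +0.002143 (det = -700).
|∇h| = √(-0.01214² + 0.002143²) = 0.01233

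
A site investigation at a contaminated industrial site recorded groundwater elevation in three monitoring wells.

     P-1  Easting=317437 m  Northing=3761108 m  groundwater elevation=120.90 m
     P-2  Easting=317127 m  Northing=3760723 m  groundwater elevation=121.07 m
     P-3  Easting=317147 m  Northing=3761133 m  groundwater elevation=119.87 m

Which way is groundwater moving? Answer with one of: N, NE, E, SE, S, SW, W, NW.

With h = a·x + b·y + c and P-1 as origin, the differences give:
  (-310)·a + (-385)·b = +0.17
  (-290)·a + 25·b = -1.03
Eliminate b (×25 and ×(-385), subtract): -119400·a = -392.300 → a = ∂h/∂x = +0.003286
Back-substitute: b = ∂h/∂y = -0.003087.
Flow = −∇h = (-0.003286 east, +0.003087 north), which points northwest.

NW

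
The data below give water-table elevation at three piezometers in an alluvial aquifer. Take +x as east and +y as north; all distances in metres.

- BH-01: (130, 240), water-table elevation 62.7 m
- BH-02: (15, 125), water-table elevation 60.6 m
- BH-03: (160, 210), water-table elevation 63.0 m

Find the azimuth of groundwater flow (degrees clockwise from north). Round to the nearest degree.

254°

Differences from BH-01: to BH-02 (Δx, Δy, Δh) = (-115, -115, -2.1); to BH-03 = (30, -30, +0.3).
Determinant of the coordinate differences = (-115)·(-30) − 30·(-115) = 6900.
∂h/∂x = [(-2.1)·(-30) − (+0.3)·(-115)] / 6900 = +0.01413
∂h/∂y = [(-115)·(+0.3) − 30·(-2.1)] / 6900 = +0.004130
Flow direction (−∇h) has components (-0.01413 E, -0.004130 N).
Azimuth = atan2(E, N) = atan2(-0.01413, -0.004130) = 253.7° ≈ 254°.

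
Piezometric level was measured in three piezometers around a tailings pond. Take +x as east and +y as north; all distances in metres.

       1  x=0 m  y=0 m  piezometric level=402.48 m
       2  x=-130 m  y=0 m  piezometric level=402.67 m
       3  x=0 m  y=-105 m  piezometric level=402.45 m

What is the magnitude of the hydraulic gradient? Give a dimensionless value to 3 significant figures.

∂h/∂x = (402.67 − 402.48) / (-130 − 0) = -0.001462
∂h/∂y = (402.45 − 402.48) / (-105 − 0) = +0.0002857
|∇h| = √(-0.001462² + 0.0002857²) = 0.00149

0.00149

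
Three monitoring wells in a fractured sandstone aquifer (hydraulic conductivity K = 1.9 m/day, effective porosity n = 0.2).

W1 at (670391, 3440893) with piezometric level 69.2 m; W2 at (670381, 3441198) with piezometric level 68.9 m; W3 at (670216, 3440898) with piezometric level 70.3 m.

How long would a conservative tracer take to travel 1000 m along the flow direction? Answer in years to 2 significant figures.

With h = a·x + b·y + c and W1 as origin, the differences give:
  (-10)·a + 305·b = -0.3
  (-175)·a + 5·b = +1.1
Eliminate b (×5 and ×305, subtract): 53325·a = -337.00 → a = ∂h/∂x = -0.006320
Back-substitute: b = ∂h/∂y = -0.001191.
|∇h| = √(-0.006320² + -0.001191²) = 0.006431
Seepage velocity v = K·i/n = 1.9 × 0.006431 / 0.2 = 0.06109 m/day.
t = 1000 / 0.06109 = 1.637e+04 days = 44.8 years.

45 years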